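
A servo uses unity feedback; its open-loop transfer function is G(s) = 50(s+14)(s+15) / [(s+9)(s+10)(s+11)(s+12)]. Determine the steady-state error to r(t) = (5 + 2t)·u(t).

G(s) has no factors of s in the denominator, so the system is type 0. Treating each term separately:
  • 5: e_ss = 5/(1+K_p) with K_p=175/198 → 990/373.
  • 2t: a type-0 system cannot track it, e_ss → ∞.
The unbounded component dominates.

infinity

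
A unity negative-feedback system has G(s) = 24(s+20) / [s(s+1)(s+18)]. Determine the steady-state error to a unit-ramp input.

0.0375

One free integrator in G(s): this is a type 1 system.
K_v = lim_{s→0} s·G(s) = 24·20 / (1·18) = 80/3.
e_ss = 1/K_v = 1/(80/3) = 0.0375.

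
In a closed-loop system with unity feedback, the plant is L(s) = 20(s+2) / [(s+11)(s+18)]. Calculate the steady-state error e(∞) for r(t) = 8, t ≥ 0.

792/119

L(s) has no factors of s in the denominator, so the system is type 0.
K_p = lim_{s→0} L(s) = 20·2 / (11·18) = 20/99.
e_ss = 8/(1 + K_p) = 8/(119/99) = 792/119.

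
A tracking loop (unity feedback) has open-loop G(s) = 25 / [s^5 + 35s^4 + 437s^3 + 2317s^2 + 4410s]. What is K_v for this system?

5/882

Lowest-order denominator term is 4410s, so the open loop has 1 pole at the origin → type 1 system.
K_v = lim_{s→0} s·G(s) = 25 / 4410 = 5/882.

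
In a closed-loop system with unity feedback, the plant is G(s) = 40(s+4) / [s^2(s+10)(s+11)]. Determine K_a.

16/11

System type = 2 (two poles at s=0).
K_a = lim_{s→0} s^2·G(s) = 40·4 / (10·11) = 16/11.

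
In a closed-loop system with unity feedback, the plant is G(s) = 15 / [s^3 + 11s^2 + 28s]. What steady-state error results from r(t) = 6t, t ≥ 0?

The denominator has no term below 28s — 1 pole at s=0, type 1.
K_v = lim_{s→0} s·G(s) = 15 / 28 = 15/28.
e_ss = 6/K_v = 6/(15/28) = 11.2.

11.2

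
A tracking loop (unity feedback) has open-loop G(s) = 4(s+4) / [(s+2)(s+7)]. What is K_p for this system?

8/7

No free integrators in G(s): this is a type 0 system.
K_p = lim_{s→0} G(s) = 4·4 / (2·7) = 8/7.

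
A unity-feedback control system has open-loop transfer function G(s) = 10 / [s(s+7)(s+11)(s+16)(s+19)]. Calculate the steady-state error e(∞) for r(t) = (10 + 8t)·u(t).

G(s) has one factor of s in the denominator, so the system is type 1. Treating each term separately:
  • 10: tracked with zero error.
  • 8t: e_ss = 8/K_v with K_v=5/11704 → 18726.4.
Total e_ss = 18726.4.

18726.4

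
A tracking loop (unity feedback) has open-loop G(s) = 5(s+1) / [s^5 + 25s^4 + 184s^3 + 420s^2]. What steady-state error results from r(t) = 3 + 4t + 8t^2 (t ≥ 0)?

The denominator has no term below 420s^2 — 2 poles at s=0, type 2. Treating each term separately:
  • 3: tracked with zero error.
  • 4t: tracked with zero error.
  • 8t^2: e_ss = 16/K_a with K_a=1/84 → 1344.
Total e_ss = 1344.

1344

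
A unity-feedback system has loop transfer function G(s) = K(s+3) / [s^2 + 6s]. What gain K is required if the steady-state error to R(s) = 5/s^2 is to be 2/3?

15

Lowest-order denominator term is 6s, so the open loop has 1 pole at the origin → type 1 system.
K_v = lim_{s→0} s·G(s) = K·3 / 6 = 0.5·K.
e_ss = 5/K_v = 2/3 ⇒ K_v = 7.5 ⇒ K = 7.5/0.5 = 15.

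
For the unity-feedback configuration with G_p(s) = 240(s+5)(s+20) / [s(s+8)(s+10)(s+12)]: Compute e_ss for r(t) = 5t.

System type = 1 (one pole at s=0).
K_v = lim_{s→0} s·G_p(s) = 240·5·20 / (8·10·12) = 25.
e_ss = 5/K_v = 5/25 = 0.2.

0.2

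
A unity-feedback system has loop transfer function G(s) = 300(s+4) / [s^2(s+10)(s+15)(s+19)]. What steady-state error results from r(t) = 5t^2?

The open loop has two poles at the origin → type 2 system.
K_a = lim_{s→0} s^2·G(s) = 300·4 / (10·15·19) = 8/19.
r(t) = 5t^2 gives R(s) = 10/s^3.
e_ss = 10/K_a = 10/(8/19) = 23.75.

23.75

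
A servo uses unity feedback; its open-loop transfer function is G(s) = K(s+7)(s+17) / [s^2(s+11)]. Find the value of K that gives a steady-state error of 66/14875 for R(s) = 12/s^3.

250

G(s) has two factors of s in the denominator, so the system is type 2.
K_a = lim_{s→0} s^2·G(s) = K·7·17 / (11) = (119/11)·K.
e_ss = 12/K_a = 66/14875 ⇒ K_a = 29750/11 ⇒ K = (29750/11)/(119/11) = 250.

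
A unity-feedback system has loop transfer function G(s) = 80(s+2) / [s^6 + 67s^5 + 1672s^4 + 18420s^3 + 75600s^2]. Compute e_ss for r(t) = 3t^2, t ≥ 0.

Lowest-order denominator term is 75600s^2, so the open loop has 2 poles at the origin → type 2 system.
K_a = lim_{s→0} s^2·G(s) = 80·2 / 75600 = 2/945.
r(t) = 3t^2 gives R(s) = 6/s^3.
e_ss = 6/K_a = 6/(2/945) = 2835.

2835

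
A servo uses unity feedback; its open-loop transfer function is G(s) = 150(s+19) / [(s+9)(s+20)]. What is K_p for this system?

No free integrators in G(s): this is a type 0 system.
K_p = lim_{s→0} G(s) = 150·19 / (9·20) = 95/6.

95/6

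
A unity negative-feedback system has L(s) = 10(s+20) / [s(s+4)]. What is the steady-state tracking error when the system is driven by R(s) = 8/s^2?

The open loop has one pole at the origin → type 1 system.
K_v = lim_{s→0} s·L(s) = 10·20 / (4) = 50.
e_ss = 8/K_v = 8/50 = 0.16.

0.16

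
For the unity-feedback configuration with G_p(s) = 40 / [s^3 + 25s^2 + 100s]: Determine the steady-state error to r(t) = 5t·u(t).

The denominator has no term below 100s — 1 pole at s=0, type 1.
K_v = lim_{s→0} s·G_p(s) = 40 / 100 = 0.4.
e_ss = 5/K_v = 5/0.4 = 12.5.

12.5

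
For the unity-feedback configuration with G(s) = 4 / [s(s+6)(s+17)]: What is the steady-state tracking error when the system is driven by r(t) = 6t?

153

The open loop has one pole at the origin → type 1 system.
K_v = lim_{s→0} s·G(s) = 4 / (6·17) = 2/51.
e_ss = 6/K_v = 6/(2/51) = 153.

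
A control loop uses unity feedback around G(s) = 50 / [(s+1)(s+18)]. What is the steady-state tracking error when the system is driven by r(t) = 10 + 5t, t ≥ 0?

infinity

G(s) has no factors of s in the denominator, so the system is type 0. Treating each term separately:
  • 10: e_ss = 10/(1+K_p) with K_p=25/9 → 45/17.
  • 5t: a type-0 system cannot track it, e_ss → ∞.
The unbounded component dominates.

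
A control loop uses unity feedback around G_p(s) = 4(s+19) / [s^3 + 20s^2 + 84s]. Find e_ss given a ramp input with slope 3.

The denominator has no term below 84s — 1 pole at s=0, type 1.
K_v = lim_{s→0} s·G_p(s) = 4·19 / 84 = 19/21.
e_ss = 3/K_v = 3/(19/21) = 63/19.

63/19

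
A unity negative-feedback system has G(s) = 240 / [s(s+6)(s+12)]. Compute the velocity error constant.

10/3

One free integrator in G(s): this is a type 1 system.
K_v = lim_{s→0} s·G(s) = 240 / (6·12) = 10/3.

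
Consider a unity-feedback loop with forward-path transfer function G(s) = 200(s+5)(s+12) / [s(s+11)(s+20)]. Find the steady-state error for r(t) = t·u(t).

11/600

System type = 1 (one pole at s=0).
K_v = lim_{s→0} s·G(s) = 200·5·12 / (11·20) = 600/11.
e_ss = 1/K_v = 1/(600/11) = 11/600.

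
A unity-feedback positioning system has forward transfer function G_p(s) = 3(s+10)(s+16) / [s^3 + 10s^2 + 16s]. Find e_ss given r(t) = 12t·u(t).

The denominator has no term below 16s — 1 pole at s=0, type 1.
K_v = lim_{s→0} s·G_p(s) = 3·10·16 / 16 = 30.
e_ss = 12/K_v = 12/30 = 0.4.

0.4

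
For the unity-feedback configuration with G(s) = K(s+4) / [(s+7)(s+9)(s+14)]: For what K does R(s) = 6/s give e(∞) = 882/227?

120

System type = 0 (no poles at s=0).
K_p = lim_{s→0} G(s) = K·4 / (7·9·14) = (2/441)·K.
e_ss = 6/(1 + K_p) = 882/227 ⇒ 1 + (2/441)·K = 227/147 ⇒ K = 120.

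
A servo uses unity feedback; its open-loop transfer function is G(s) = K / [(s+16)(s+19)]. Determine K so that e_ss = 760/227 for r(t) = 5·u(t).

150

System type = 0 (no poles at s=0).
K_p = lim_{s→0} G(s) = K / (16·19) = (1/304)·K.
e_ss = 5/(1 + K_p) = 760/227 ⇒ 1 + (1/304)·K = 227/152 ⇒ K = 150.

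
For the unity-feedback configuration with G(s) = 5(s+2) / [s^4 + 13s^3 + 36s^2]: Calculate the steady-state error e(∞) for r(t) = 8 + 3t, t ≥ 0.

0

Lowest-order denominator term is 36s^2, so the open loop has 2 poles at the origin → type 2 system. Taking each input component in turn:
  • 8: tracked with zero error.
  • 3t: tracked with zero error.
Total e_ss = 0.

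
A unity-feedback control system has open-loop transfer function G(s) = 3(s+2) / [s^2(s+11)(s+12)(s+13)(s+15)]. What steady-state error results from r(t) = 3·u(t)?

0

Two free integrators in G(s): this is a type 2 system.
K_p = ∞ for a type-2 system; e_ss to a step is zero.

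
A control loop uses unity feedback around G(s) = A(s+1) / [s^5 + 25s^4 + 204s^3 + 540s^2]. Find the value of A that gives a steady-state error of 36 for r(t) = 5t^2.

The denominator has no term below 540s^2 — 2 poles at s=0, type 2.
K_a = lim_{s→0} s^2·G(s) = A·1 / 540 = (1/540)·A.
e_ss = 10/K_a = 36 ⇒ K_a = 5/18 ⇒ A = (5/18)/(1/540) = 150.

150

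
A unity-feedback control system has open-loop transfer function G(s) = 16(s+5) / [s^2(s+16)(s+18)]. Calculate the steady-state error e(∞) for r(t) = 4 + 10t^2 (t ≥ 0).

72

Two free integrators in G(s): this is a type 2 system. By superposition:
  • 4: tracked with zero error.
  • 10t^2: e_ss = 20/K_a with K_a=5/18 → 72.
Total e_ss = 72.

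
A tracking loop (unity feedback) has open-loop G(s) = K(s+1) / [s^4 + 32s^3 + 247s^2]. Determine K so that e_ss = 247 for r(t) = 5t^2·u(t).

10

Lowest-order denominator term is 247s^2, so the open loop has 2 poles at the origin → type 2 system.
K_a = lim_{s→0} s^2·G(s) = K·1 / 247 = (1/247)·K.
e_ss = 10/K_a = 247 ⇒ K_a = 10/247 ⇒ K = (10/247)/(1/247) = 10.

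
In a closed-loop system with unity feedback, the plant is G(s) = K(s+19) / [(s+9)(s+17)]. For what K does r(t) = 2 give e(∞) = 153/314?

25

No free integrators in G(s): this is a type 0 system.
K_p = lim_{s→0} G(s) = K·19 / (9·17) = (19/153)·K.
e_ss = 2/(1 + K_p) = 153/314 ⇒ 1 + (19/153)·K = 628/153 ⇒ K = 25.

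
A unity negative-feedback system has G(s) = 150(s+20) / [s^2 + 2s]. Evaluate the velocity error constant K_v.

Lowest-order denominator term is 2s, so the open loop has 1 pole at the origin → type 1 system.
K_v = lim_{s→0} s·G(s) = 150·20 / 2 = 1500.

1500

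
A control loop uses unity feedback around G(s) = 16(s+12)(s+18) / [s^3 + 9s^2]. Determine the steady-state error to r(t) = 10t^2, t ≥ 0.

Factoring s^2 from the denominator leaves a polynomial with constant term 9, so the system is type 2.
K_a = lim_{s→0} s^2·G(s) = 16·12·18 / 9 = 384.
r(t) = 10t^2 gives R(s) = 20/s^3.
e_ss = 20/K_a = 20/384 = 5/96.

5/96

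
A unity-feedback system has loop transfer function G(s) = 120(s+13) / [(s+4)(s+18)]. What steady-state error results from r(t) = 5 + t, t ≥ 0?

G(s) has no factors of s in the denominator, so the system is type 0. Taking each input component in turn:
  • 5: e_ss = 5/(1+K_p) with K_p=65/3 → 15/68.
  • t: a type-0 system cannot track it, e_ss → ∞.
The unbounded component dominates.

infinity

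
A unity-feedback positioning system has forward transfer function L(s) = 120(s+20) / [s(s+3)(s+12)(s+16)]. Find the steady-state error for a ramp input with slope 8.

1.92

The open loop has one pole at the origin → type 1 system.
K_v = lim_{s→0} s·L(s) = 120·20 / (3·12·16) = 25/6.
e_ss = 8/K_v = 8/(25/6) = 1.92.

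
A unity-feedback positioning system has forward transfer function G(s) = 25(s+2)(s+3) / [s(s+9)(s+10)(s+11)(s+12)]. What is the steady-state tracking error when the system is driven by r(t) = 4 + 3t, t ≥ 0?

237.6

The open loop has one pole at the origin → type 1 system. Treating each term separately:
  • 4: tracked with zero error.
  • 3t: e_ss = 3/K_v with K_v=5/396 → 237.6.
Total e_ss = 237.6.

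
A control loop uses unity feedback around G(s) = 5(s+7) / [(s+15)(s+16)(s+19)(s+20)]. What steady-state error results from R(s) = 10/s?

No free integrators in G(s): this is a type 0 system.
K_p = lim_{s→0} G(s) = 5·7 / (15·16·19·20) = 7/18240.
e_ss = 10/(1 + K_p) = 10/(18247/18240) = 182400/18247.

182400/18247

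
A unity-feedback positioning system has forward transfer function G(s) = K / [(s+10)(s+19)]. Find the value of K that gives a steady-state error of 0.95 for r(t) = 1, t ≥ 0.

System type = 0 (no poles at s=0).
K_p = lim_{s→0} G(s) = K / (10·19) = (1/190)·K.
e_ss = 1/(1 + K_p) = 0.95 ⇒ 1 + (1/190)·K = 20/19 ⇒ K = 10.

10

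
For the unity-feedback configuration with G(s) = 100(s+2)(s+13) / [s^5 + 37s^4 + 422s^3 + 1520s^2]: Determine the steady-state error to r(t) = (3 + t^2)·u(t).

76/65

The denominator has no term below 1520s^2 — 2 poles at s=0, type 2. Treating each term separately:
  • 3: tracked with zero error.
  • t^2: e_ss = 2/K_a with K_a=65/38 → 76/65.
Total e_ss = 76/65.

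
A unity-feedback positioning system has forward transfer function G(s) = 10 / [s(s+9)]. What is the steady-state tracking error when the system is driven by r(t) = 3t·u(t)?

G(s) has one factor of s in the denominator, so the system is type 1.
K_v = lim_{s→0} s·G(s) = 10 / (9) = 10/9.
e_ss = 3/K_v = 3/(10/9) = 2.7.

2.7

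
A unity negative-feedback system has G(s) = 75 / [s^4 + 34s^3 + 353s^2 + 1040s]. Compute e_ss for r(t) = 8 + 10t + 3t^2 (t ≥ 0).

infinity

The denominator has no term below 1040s — 1 pole at s=0, type 1. By superposition:
  • 8: tracked with zero error.
  • 10t: e_ss = 10/K_v with K_v=15/208 → 416/3.
  • 3t^2: a type-1 system cannot track it, e_ss → ∞.
The unbounded component dominates.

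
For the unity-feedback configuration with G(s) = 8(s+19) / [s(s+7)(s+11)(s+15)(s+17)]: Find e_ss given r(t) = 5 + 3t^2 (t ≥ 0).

The open loop has one pole at the origin → type 1 system. By superposition:
  • 5: tracked with zero error.
  • 3t^2: a type-1 system cannot track it, e_ss → ∞.
The unbounded component dominates.

infinity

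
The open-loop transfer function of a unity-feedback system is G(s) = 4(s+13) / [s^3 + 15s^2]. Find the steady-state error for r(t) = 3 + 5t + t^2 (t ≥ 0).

Factoring s^2 from the denominator leaves a polynomial with constant term 15, so the system is type 2. Taking each input component in turn:
  • 3: tracked with zero error.
  • 5t: tracked with zero error.
  • t^2: e_ss = 2/K_a with K_a=52/15 → 15/26.
Total e_ss = 15/26.

15/26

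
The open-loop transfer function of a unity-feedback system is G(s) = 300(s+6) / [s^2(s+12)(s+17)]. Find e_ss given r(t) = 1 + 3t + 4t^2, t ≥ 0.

68/75

The open loop has two poles at the origin → type 2 system. Taking each input component in turn:
  • 1: tracked with zero error.
  • 3t: tracked with zero error.
  • 4t^2: e_ss = 8/K_a with K_a=150/17 → 68/75.
Total e_ss = 68/75.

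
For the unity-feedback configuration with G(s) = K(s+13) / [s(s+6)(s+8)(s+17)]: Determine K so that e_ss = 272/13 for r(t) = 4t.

System type = 1 (one pole at s=0).
K_v = lim_{s→0} s·G(s) = K·13 / (6·8·17) = (13/816)·K.
e_ss = 4/K_v = 272/13 ⇒ K_v = 13/68 ⇒ K = (13/68)/(13/816) = 12.

12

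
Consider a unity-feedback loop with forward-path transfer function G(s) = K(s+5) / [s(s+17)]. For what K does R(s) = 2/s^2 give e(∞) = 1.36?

System type = 1 (one pole at s=0).
K_v = lim_{s→0} s·G(s) = K·5 / (17) = (5/17)·K.
e_ss = 2/K_v = 1.36 ⇒ K_v = 25/17 ⇒ K = (25/17)/(5/17) = 5.

5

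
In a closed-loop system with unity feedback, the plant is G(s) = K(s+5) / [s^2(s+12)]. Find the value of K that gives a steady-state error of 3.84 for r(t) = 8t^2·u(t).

The open loop has two poles at the origin → type 2 system.
K_a = lim_{s→0} s^2·G(s) = K·5 / (12) = (5/12)·K.
e_ss = 16/K_a = 3.84 ⇒ K_a = 25/6 ⇒ K = (25/6)/(5/12) = 10.

10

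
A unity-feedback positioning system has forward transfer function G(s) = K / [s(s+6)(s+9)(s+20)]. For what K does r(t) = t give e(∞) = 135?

8

G(s) has one factor of s in the denominator, so the system is type 1.
K_v = lim_{s→0} s·G(s) = K / (6·9·20) = (1/1080)·K.
e_ss = 1/K_v = 135 ⇒ K_v = 1/135 ⇒ K = (1/135)/(1/1080) = 8.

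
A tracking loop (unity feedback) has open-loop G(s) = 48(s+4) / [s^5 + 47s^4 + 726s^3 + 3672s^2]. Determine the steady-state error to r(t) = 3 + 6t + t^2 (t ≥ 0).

38.25

Factoring s^2 from the denominator leaves a polynomial with constant term 3672, so the system is type 2. By superposition:
  • 3: tracked with zero error.
  • 6t: tracked with zero error.
  • t^2: e_ss = 2/K_a with K_a=8/153 → 38.25.
Total e_ss = 38.25.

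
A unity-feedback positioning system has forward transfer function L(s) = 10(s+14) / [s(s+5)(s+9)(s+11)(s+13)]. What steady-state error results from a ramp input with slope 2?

L(s) has one factor of s in the denominator, so the system is type 1.
K_v = lim_{s→0} s·L(s) = 10·14 / (5·9·11·13) = 28/1287.
e_ss = 2/K_v = 2/(28/1287) = 1287/14.

1287/14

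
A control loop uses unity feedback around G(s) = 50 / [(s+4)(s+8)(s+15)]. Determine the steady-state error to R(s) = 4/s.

192/53

No free integrators in G(s): this is a type 0 system.
K_p = lim_{s→0} G(s) = 50 / (4·8·15) = 5/48.
e_ss = 4/(1 + K_p) = 4/(53/48) = 192/53.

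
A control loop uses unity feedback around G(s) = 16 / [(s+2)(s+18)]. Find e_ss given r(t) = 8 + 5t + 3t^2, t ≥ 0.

infinity

System type = 0 (no poles at s=0). Treating each term separately:
  • 8: e_ss = 8/(1+K_p) with K_p=4/9 → 72/13.
  • 5t: a type-0 system cannot track it, e_ss → ∞.
  • 3t^2: a type-0 system cannot track it, e_ss → ∞.
The unbounded component dominates.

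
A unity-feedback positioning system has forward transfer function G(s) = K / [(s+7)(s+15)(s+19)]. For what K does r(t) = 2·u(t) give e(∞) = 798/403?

20

System type = 0 (no poles at s=0).
K_p = lim_{s→0} G(s) = K / (7·15·19) = (1/1995)·K.
e_ss = 2/(1 + K_p) = 798/403 ⇒ 1 + (1/1995)·K = 403/399 ⇒ K = 20.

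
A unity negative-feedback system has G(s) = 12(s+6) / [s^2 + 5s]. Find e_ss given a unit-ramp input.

5/72

Factoring s from the denominator leaves a polynomial with constant term 5, so the system is type 1.
K_v = lim_{s→0} s·G(s) = 12·6 / 5 = 14.4.
e_ss = 1/K_v = 1/14.4 = 5/72.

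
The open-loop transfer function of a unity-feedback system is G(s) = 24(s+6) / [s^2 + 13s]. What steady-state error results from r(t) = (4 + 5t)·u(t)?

65/144

Lowest-order denominator term is 13s, so the open loop has 1 pole at the origin → type 1 system. Taking each input component in turn:
  • 4: tracked with zero error.
  • 5t: e_ss = 5/K_v with K_v=144/13 → 65/144.
Total e_ss = 65/144.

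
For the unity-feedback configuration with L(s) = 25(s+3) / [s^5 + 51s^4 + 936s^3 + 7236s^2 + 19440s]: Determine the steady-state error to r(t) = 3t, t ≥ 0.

777.6

Factoring s from the denominator leaves a polynomial with constant term 19440, so the system is type 1.
K_v = lim_{s→0} s·L(s) = 25·3 / 19440 = 5/1296.
e_ss = 3/K_v = 3/(5/1296) = 777.6.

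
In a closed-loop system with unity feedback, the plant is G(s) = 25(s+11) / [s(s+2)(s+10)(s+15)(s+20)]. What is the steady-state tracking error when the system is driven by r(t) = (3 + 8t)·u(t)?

One free integrator in G(s): this is a type 1 system. Treating each term separately:
  • 3: tracked with zero error.
  • 8t: e_ss = 8/K_v with K_v=11/240 → 1920/11.
Total e_ss = 1920/11.

1920/11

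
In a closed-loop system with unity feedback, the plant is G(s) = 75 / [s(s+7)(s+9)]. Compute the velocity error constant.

G(s) has one factor of s in the denominator, so the system is type 1.
K_v = lim_{s→0} s·G(s) = 75 / (7·9) = 25/21.

25/21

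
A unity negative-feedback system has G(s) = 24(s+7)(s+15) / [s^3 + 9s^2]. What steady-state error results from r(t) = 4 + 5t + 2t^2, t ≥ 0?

1/70

The denominator has no term below 9s^2 — 2 poles at s=0, type 2. By superposition:
  • 4: tracked with zero error.
  • 5t: tracked with zero error.
  • 2t^2: e_ss = 4/K_a with K_a=280 → 1/70.
Total e_ss = 1/70.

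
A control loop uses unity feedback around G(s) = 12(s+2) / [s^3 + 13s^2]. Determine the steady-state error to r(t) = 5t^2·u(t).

65/12

Factoring s^2 from the denominator leaves a polynomial with constant term 13, so the system is type 2.
K_a = lim_{s→0} s^2·G(s) = 12·2 / 13 = 24/13.
r(t) = 5t^2 gives R(s) = 10/s^3.
e_ss = 10/K_a = 10/(24/13) = 65/12.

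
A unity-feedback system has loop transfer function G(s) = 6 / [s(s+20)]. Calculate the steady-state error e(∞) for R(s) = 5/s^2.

One free integrator in G(s): this is a type 1 system.
K_v = lim_{s→0} s·G(s) = 6 / (20) = 0.3.
e_ss = 5/K_v = 5/0.3 = 50/3.

50/3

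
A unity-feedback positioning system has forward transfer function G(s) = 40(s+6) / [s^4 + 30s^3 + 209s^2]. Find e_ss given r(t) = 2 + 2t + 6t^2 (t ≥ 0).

10.45

Lowest-order denominator term is 209s^2, so the open loop has 2 poles at the origin → type 2 system. Taking each input component in turn:
  • 2: tracked with zero error.
  • 2t: tracked with zero error.
  • 6t^2: e_ss = 12/K_a with K_a=240/209 → 10.45.
Total e_ss = 10.45.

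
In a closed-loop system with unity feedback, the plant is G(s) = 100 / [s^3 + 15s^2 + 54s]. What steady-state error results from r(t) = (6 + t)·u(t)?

Lowest-order denominator term is 54s, so the open loop has 1 pole at the origin → type 1 system. Taking each input component in turn:
  • 6: tracked with zero error.
  • t: e_ss = 1/K_v with K_v=50/27 → 0.54.
Total e_ss = 0.54.

0.54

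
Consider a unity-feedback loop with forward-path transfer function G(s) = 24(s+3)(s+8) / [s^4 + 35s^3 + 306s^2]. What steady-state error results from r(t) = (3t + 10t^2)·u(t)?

Lowest-order denominator term is 306s^2, so the open loop has 2 poles at the origin → type 2 system. Taking each input component in turn:
  • 3t: tracked with zero error.
  • 10t^2: e_ss = 20/K_a with K_a=32/17 → 10.625.
Total e_ss = 10.625.

10.625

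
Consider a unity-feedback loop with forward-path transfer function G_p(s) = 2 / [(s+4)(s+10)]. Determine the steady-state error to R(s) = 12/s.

80/7

The open loop has no poles at the origin → type 0 system.
K_p = lim_{s→0} G_p(s) = 2 / (4·10) = 0.05.
e_ss = 12/(1 + K_p) = 12/1.05 = 80/7.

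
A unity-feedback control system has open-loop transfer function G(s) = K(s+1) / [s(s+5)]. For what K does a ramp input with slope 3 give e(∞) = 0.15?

The open loop has one pole at the origin → type 1 system.
K_v = lim_{s→0} s·G(s) = K·1 / (5) = 0.2·K.
e_ss = 3/K_v = 0.15 ⇒ K_v = 20 ⇒ K = 20/0.2 = 100.

100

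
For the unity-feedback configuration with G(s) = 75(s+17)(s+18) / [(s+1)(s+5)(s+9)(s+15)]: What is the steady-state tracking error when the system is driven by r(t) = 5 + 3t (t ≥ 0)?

infinity

System type = 0 (no poles at s=0). By superposition:
  • 5: e_ss = 5/(1+K_p) with K_p=34 → 1/7.
  • 3t: a type-0 system cannot track it, e_ss → ∞.
The unbounded component dominates.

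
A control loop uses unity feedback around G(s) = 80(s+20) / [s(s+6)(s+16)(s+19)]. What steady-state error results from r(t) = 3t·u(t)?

3.42

One free integrator in G(s): this is a type 1 system.
K_v = lim_{s→0} s·G(s) = 80·20 / (6·16·19) = 50/57.
e_ss = 3/K_v = 3/(50/57) = 3.42.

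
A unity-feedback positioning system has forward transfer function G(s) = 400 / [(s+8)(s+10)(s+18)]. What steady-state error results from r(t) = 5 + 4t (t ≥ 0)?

System type = 0 (no poles at s=0). By superposition:
  • 5: e_ss = 5/(1+K_p) with K_p=5/18 → 90/23.
  • 4t: a type-0 system cannot track it, e_ss → ∞.
The unbounded component dominates.

infinity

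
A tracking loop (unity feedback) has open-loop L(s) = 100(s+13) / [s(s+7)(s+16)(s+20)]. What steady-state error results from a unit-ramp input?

One free integrator in L(s): this is a type 1 system.
K_v = lim_{s→0} s·L(s) = 100·13 / (7·16·20) = 65/112.
e_ss = 1/K_v = 1/(65/112) = 112/65.

112/65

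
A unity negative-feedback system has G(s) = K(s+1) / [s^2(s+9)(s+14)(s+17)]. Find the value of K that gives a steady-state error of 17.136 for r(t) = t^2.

250

The open loop has two poles at the origin → type 2 system.
K_a = lim_{s→0} s^2·G(s) = K·1 / (9·14·17) = (1/2142)·K.
e_ss = 2/K_a = 17.136 ⇒ K_a = 125/1071 ⇒ K = (125/1071)/(1/2142) = 250.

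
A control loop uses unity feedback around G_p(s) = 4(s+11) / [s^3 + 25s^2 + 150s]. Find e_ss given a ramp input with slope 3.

225/22

Factoring s from the denominator leaves a polynomial with constant term 150, so the system is type 1.
K_v = lim_{s→0} s·G_p(s) = 4·11 / 150 = 22/75.
e_ss = 3/K_v = 3/(22/75) = 225/22.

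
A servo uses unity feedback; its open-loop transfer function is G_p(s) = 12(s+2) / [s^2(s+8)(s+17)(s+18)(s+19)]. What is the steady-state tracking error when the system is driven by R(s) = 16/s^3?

31008

System type = 2 (two poles at s=0).
K_a = lim_{s→0} s^2·G_p(s) = 12·2 / (8·17·18·19) = 1/1938.
r(t) = 8t^2 gives R(s) = 16/s^3.
e_ss = 16/K_a = 16/(1/1938) = 31008.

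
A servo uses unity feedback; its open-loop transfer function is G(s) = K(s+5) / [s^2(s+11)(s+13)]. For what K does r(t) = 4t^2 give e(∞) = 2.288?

G(s) has two factors of s in the denominator, so the system is type 2.
K_a = lim_{s→0} s^2·G(s) = K·5 / (11·13) = (5/143)·K.
e_ss = 8/K_a = 2.288 ⇒ K_a = 500/143 ⇒ K = (500/143)/(5/143) = 100.

100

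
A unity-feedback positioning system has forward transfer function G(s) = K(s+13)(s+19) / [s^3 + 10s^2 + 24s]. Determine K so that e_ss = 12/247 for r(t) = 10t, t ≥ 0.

Lowest-order denominator term is 24s, so the open loop has 1 pole at the origin → type 1 system.
K_v = lim_{s→0} s·G(s) = K·13·19 / 24 = (247/24)·K.
e_ss = 10/K_v = 12/247 ⇒ K_v = 1235/6 ⇒ K = (1235/6)/(247/24) = 20.

20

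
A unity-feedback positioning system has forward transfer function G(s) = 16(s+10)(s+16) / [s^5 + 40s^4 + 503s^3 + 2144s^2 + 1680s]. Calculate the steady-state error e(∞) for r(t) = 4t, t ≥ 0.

Lowest-order denominator term is 1680s, so the open loop has 1 pole at the origin → type 1 system.
K_v = lim_{s→0} s·G(s) = 16·10·16 / 1680 = 32/21.
e_ss = 4/K_v = 4/(32/21) = 2.625.

2.625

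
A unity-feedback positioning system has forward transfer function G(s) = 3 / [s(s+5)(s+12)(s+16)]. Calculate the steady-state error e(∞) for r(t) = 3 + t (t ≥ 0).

System type = 1 (one pole at s=0). By superposition:
  • 3: tracked with zero error.
  • t: e_ss = 1/K_v with K_v=1/320 → 320.
Total e_ss = 320.

320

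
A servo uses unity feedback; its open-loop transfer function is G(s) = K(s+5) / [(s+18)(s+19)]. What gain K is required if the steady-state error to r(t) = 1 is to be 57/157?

120

No free integrators in G(s): this is a type 0 system.
K_p = lim_{s→0} G(s) = K·5 / (18·19) = (5/342)·K.
e_ss = 1/(1 + K_p) = 57/157 ⇒ 1 + (5/342)·K = 157/57 ⇒ K = 120.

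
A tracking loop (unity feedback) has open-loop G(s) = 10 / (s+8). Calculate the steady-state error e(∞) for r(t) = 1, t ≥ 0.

4/9

G(s) has no factors of s in the denominator, so the system is type 0.
K_p = lim_{s→0} G(s) = 10 / (8) = 1.25.
e_ss = 1/(1 + K_p) = 1/2.25 = 4/9.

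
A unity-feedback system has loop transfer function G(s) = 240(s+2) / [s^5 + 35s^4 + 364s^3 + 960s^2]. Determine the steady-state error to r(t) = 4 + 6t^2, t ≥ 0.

Factoring s^2 from the denominator leaves a polynomial with constant term 960, so the system is type 2. By superposition:
  • 4: tracked with zero error.
  • 6t^2: e_ss = 12/K_a with K_a=0.5 → 24.
Total e_ss = 24.

24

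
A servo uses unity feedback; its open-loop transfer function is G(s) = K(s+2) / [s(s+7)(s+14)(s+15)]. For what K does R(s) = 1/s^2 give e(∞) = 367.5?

System type = 1 (one pole at s=0).
K_v = lim_{s→0} s·G(s) = K·2 / (7·14·15) = (1/735)·K.
e_ss = 1/K_v = 367.5 ⇒ K_v = 2/735 ⇒ K = (2/735)/(1/735) = 2.

2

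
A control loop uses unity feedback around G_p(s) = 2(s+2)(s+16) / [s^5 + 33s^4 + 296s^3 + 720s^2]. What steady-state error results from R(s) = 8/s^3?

Lowest-order denominator term is 720s^2, so the open loop has 2 poles at the origin → type 2 system.
K_a = lim_{s→0} s^2·G_p(s) = 2·2·16 / 720 = 4/45.
r(t) = 4t^2 gives R(s) = 8/s^3.
e_ss = 8/K_a = 8/(4/45) = 90.

90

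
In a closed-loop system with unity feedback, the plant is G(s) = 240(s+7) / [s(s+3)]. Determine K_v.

G(s) has one factor of s in the denominator, so the system is type 1.
K_v = lim_{s→0} s·G(s) = 240·7 / (3) = 560.

560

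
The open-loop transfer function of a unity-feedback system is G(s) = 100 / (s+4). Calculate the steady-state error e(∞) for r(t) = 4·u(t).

2/13

No free integrators in G(s): this is a type 0 system.
K_p = lim_{s→0} G(s) = 100 / (4) = 25.
e_ss = 4/(1 + K_p) = 4/26 = 2/13.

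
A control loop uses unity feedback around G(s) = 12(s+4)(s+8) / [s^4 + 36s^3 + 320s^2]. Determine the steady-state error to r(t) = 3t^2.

5

Lowest-order denominator term is 320s^2, so the open loop has 2 poles at the origin → type 2 system.
K_a = lim_{s→0} s^2·G(s) = 12·4·8 / 320 = 1.2.
r(t) = 3t^2 gives R(s) = 6/s^3.
e_ss = 6/K_a = 6/1.2 = 5.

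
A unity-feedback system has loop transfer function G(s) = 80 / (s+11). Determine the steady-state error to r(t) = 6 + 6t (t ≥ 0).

infinity

No free integrators in G(s): this is a type 0 system. By superposition:
  • 6: e_ss = 6/(1+K_p) with K_p=80/11 → 66/91.
  • 6t: a type-0 system cannot track it, e_ss → ∞.
The unbounded component dominates.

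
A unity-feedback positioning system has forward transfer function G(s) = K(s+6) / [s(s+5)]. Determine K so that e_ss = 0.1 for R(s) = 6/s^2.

50

The open loop has one pole at the origin → type 1 system.
K_v = lim_{s→0} s·G(s) = K·6 / (5) = 1.2·K.
e_ss = 6/K_v = 0.1 ⇒ K_v = 60 ⇒ K = 60/1.2 = 50.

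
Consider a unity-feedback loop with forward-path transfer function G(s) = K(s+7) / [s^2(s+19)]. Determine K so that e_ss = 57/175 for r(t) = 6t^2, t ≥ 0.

100

The open loop has two poles at the origin → type 2 system.
K_a = lim_{s→0} s^2·G(s) = K·7 / (19) = (7/19)·K.
e_ss = 12/K_a = 57/175 ⇒ K_a = 700/19 ⇒ K = (700/19)/(7/19) = 100.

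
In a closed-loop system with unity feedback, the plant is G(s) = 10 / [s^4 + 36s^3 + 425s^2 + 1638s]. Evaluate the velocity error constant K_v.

Lowest-order denominator term is 1638s, so the open loop has 1 pole at the origin → type 1 system.
K_v = lim_{s→0} s·G(s) = 10 / 1638 = 5/819.

5/819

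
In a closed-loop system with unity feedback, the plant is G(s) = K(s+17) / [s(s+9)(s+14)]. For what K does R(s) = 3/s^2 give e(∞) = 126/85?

15

G(s) has one factor of s in the denominator, so the system is type 1.
K_v = lim_{s→0} s·G(s) = K·17 / (9·14) = (17/126)·K.
e_ss = 3/K_v = 126/85 ⇒ K_v = 85/42 ⇒ K = (85/42)/(17/126) = 15.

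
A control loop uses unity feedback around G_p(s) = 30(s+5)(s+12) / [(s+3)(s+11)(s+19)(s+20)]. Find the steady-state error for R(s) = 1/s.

209/239

G_p(s) has no factors of s in the denominator, so the system is type 0.
K_p = lim_{s→0} G_p(s) = 30·5·12 / (3·11·19·20) = 30/209.
e_ss = 1/(1 + K_p) = 1/(239/209) = 209/239.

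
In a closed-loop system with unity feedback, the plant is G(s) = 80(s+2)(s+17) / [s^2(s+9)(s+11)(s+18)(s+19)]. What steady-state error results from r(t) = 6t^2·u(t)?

The open loop has two poles at the origin → type 2 system.
K_a = lim_{s→0} s^2·G(s) = 80·2·17 / (9·11·18·19) = 1360/16929.
r(t) = 6t^2 gives R(s) = 12/s^3.
e_ss = 12/K_a = 12/(1360/16929) = 50787/340.

50787/340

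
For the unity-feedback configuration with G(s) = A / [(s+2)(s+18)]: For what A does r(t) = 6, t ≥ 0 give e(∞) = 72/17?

15

G(s) has no factors of s in the denominator, so the system is type 0.
K_p = lim_{s→0} G(s) = A / (2·18) = (1/36)·A.
e_ss = 6/(1 + K_p) = 72/17 ⇒ 1 + (1/36)·A = 17/12 ⇒ A = 15.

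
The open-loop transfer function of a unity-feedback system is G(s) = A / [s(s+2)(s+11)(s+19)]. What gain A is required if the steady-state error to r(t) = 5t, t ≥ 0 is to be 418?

5

G(s) has one factor of s in the denominator, so the system is type 1.
K_v = lim_{s→0} s·G(s) = A / (2·11·19) = (1/418)·A.
e_ss = 5/K_v = 418 ⇒ K_v = 5/418 ⇒ A = (5/418)/(1/418) = 5.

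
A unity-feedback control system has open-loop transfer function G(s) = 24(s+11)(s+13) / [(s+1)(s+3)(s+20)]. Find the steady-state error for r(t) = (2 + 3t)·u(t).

G(s) has no factors of s in the denominator, so the system is type 0. Taking each input component in turn:
  • 2: e_ss = 2/(1+K_p) with K_p=57.2 → 10/291.
  • 3t: a type-0 system cannot track it, e_ss → ∞.
The unbounded component dominates.

infinity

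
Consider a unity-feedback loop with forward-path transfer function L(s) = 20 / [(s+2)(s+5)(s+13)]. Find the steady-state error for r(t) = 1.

13/15

No free integrators in L(s): this is a type 0 system.
K_p = lim_{s→0} L(s) = 20 / (2·5·13) = 2/13.
e_ss = 1/(1 + K_p) = 1/(15/13) = 13/15.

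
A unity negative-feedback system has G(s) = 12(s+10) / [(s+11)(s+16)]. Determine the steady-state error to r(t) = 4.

88/37

G(s) has no factors of s in the denominator, so the system is type 0.
K_p = lim_{s→0} G(s) = 12·10 / (11·16) = 15/22.
e_ss = 4/(1 + K_p) = 4/(37/22) = 88/37.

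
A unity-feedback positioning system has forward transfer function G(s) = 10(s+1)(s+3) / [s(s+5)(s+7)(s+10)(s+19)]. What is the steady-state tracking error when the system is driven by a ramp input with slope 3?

G(s) has one factor of s in the denominator, so the system is type 1.
K_v = lim_{s→0} s·G(s) = 10·1·3 / (5·7·10·19) = 3/665.
e_ss = 3/K_v = 3/(3/665) = 665.

665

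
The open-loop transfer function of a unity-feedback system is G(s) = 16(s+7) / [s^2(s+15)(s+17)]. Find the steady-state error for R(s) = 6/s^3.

765/56

System type = 2 (two poles at s=0).
K_a = lim_{s→0} s^2·G(s) = 16·7 / (15·17) = 112/255.
r(t) = 3t^2 gives R(s) = 6/s^3.
e_ss = 6/K_a = 6/(112/255) = 765/56.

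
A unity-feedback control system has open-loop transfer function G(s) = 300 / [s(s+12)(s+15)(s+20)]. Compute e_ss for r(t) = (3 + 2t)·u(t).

24

G(s) has one factor of s in the denominator, so the system is type 1. Taking each input component in turn:
  • 3: tracked with zero error.
  • 2t: e_ss = 2/K_v with K_v=1/12 → 24.
Total e_ss = 24.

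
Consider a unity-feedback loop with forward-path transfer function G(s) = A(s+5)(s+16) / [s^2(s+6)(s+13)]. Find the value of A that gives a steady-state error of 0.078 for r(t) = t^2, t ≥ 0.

25

System type = 2 (two poles at s=0).
K_a = lim_{s→0} s^2·G(s) = A·5·16 / (6·13) = (40/39)·A.
e_ss = 2/K_a = 0.078 ⇒ K_a = 1000/39 ⇒ A = (1000/39)/(40/39) = 25.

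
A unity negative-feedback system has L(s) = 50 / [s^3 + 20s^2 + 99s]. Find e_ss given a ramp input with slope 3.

Lowest-order denominator term is 99s, so the open loop has 1 pole at the origin → type 1 system.
K_v = lim_{s→0} s·L(s) = 50 / 99 = 50/99.
e_ss = 3/K_v = 3/(50/99) = 5.94.

5.94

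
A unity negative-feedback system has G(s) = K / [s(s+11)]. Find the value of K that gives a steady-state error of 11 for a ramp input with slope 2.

2

The open loop has one pole at the origin → type 1 system.
K_v = lim_{s→0} s·G(s) = K / (11) = (1/11)·K.
e_ss = 2/K_v = 11 ⇒ K_v = 2/11 ⇒ K = (2/11)/(1/11) = 2.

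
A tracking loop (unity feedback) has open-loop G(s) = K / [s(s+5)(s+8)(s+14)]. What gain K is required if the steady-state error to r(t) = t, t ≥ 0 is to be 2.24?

The open loop has one pole at the origin → type 1 system.
K_v = lim_{s→0} s·G(s) = K / (5·8·14) = (1/560)·K.
e_ss = 1/K_v = 2.24 ⇒ K_v = 25/56 ⇒ K = (25/56)/(1/560) = 250.

250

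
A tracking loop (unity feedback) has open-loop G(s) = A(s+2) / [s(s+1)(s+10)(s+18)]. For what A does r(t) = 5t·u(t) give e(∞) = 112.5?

4

System type = 1 (one pole at s=0).
K_v = lim_{s→0} s·G(s) = A·2 / (1·10·18) = (1/90)·A.
e_ss = 5/K_v = 112.5 ⇒ K_v = 2/45 ⇒ A = (2/45)/(1/90) = 4.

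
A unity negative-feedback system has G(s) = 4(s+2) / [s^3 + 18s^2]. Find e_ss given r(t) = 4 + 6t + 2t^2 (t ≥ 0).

Factoring s^2 from the denominator leaves a polynomial with constant term 18, so the system is type 2. Treating each term separately:
  • 4: tracked with zero error.
  • 6t: tracked with zero error.
  • 2t^2: e_ss = 4/K_a with K_a=4/9 → 9.
Total e_ss = 9.

9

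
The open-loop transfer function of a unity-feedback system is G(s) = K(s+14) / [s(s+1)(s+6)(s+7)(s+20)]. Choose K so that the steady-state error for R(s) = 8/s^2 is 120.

4

The open loop has one pole at the origin → type 1 system.
K_v = lim_{s→0} s·G(s) = K·14 / (1·6·7·20) = (1/60)·K.
e_ss = 8/K_v = 120 ⇒ K_v = 1/15 ⇒ K = (1/15)/(1/60) = 4.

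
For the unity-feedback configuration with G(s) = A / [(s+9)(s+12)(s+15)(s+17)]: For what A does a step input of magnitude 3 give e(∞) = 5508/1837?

No free integrators in G(s): this is a type 0 system.
K_p = lim_{s→0} G(s) = A / (9·12·15·17) = (1/27540)·A.
e_ss = 3/(1 + K_p) = 5508/1837 ⇒ 1 + (1/27540)·A = 1837/1836 ⇒ A = 15.

15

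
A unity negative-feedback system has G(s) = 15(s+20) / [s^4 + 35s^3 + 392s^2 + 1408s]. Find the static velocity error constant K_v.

The denominator has no term below 1408s — 1 pole at s=0, type 1.
K_v = lim_{s→0} s·G(s) = 15·20 / 1408 = 75/352.

75/352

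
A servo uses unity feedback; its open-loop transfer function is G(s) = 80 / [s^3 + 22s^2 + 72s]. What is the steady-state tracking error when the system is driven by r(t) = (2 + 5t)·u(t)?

Factoring s from the denominator leaves a polynomial with constant term 72, so the system is type 1. Treating each term separately:
  • 2: tracked with zero error.
  • 5t: e_ss = 5/K_v with K_v=10/9 → 4.5.
Total e_ss = 4.5.

4.5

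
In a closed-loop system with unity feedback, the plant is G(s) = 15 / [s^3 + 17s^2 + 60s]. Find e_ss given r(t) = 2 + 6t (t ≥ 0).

Factoring s from the denominator leaves a polynomial with constant term 60, so the system is type 1. By superposition:
  • 2: tracked with zero error.
  • 6t: e_ss = 6/K_v with K_v=0.25 → 24.
Total e_ss = 24.

24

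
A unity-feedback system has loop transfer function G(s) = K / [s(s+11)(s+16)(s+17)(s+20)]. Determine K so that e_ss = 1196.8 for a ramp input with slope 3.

The open loop has one pole at the origin → type 1 system.
K_v = lim_{s→0} s·G(s) = K / (11·16·17·20) = (1/59840)·K.
e_ss = 3/K_v = 1196.8 ⇒ K_v = 15/5984 ⇒ K = (15/5984)/(1/59840) = 150.

150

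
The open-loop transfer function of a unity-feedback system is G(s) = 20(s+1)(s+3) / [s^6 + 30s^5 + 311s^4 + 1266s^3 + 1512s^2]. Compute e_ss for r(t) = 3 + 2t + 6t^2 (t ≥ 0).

302.4

Factoring s^2 from the denominator leaves a polynomial with constant term 1512, so the system is type 2. By superposition:
  • 3: tracked with zero error.
  • 2t: tracked with zero error.
  • 6t^2: e_ss = 12/K_a with K_a=5/126 → 302.4.
Total e_ss = 302.4.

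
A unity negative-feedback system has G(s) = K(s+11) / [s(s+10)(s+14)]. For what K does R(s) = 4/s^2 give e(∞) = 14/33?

System type = 1 (one pole at s=0).
K_v = lim_{s→0} s·G(s) = K·11 / (10·14) = (11/140)·K.
e_ss = 4/K_v = 14/33 ⇒ K_v = 66/7 ⇒ K = (66/7)/(11/140) = 120.

120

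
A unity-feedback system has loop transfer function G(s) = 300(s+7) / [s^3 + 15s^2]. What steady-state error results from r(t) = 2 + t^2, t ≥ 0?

1/70

Lowest-order denominator term is 15s^2, so the open loop has 2 poles at the origin → type 2 system. By superposition:
  • 2: tracked with zero error.
  • t^2: e_ss = 2/K_a with K_a=140 → 1/70.
Total e_ss = 1/70.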